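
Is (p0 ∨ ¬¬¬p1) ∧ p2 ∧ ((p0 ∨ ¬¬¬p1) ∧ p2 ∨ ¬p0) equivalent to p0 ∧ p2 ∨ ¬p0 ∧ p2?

No

E1: (p0 ∨ ¬¬¬p1) ∧ p2 ∧ ((p0 ∨ ¬¬¬p1) ∧ p2 ∨ ¬p0)
    = (p0 ∨ ¬¬¬p1) ∧ p2   (absorption)
    = (p0 ∨ ¬p1) ∧ p2   (double negation)
E2: p0 ∧ p2 ∨ ¬p0 ∧ p2
    = p2   (distribution)
These differ: at p0=0, p1=1, p2=1, E1 = 0 but E2 = 1.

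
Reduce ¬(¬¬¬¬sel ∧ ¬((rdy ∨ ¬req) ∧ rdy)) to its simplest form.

¬(¬¬¬¬sel ∧ ¬((rdy ∨ ¬req) ∧ rdy))
= ¬(¬¬sel ∧ ¬((rdy ∨ ¬req) ∧ rdy))   [double negation]
= ¬(¬¬sel ∧ ¬rdy)   [absorption]
= ¬sel ∨ rdy   [De Morgan]

¬sel ∨ rdy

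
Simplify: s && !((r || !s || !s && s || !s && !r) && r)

s && !((r || !s || !s && s || !s && !r) && r)
= s && !((r || !s || !s && !r) && r)   — complement / identity
= s && !((r || !s) && r)   — absorption
= s && !r   — absorption

s && !r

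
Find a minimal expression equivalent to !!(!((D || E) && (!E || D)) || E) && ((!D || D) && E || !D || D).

!D || E

!!(!((D || E) && (!E || D)) || E) && ((!D || D) && E || !D || D)
= !!(!((D || E) && (!E || D)) || E) && (!D || D)   (absorption)
= !!(!(D || E && !E) || E) && (!D || D)   (distribution)
= !!(!(D || E && !E) || E)   (complement / identity)
= !!(!D || E)   (complement / identity)
= !D || E   (double negation)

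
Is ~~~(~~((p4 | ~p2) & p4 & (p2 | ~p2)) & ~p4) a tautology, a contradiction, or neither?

~~~(~~((p4 | ~p2) & p4 & (p2 | ~p2)) & ~p4)
= ~(~~((p4 | ~p2) & p4 & (p2 | ~p2)) & ~p4)   — double negation
= ~(~~((p4 | ~p2) & p4) & ~p4)   — complement / identity
= ~((p4 | ~p2) & p4) | p4   — De Morgan
= ~p4 | p4   — absorption
= 1   — complement

tautology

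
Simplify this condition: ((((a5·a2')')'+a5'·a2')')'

((((a5·a2')')'+a5'·a2')')'
= ((a5·a2'+a5'·a2')')'   — double negation
= a5·a2'+a5'·a2'   — double negation
= a2'   — distribution

a2'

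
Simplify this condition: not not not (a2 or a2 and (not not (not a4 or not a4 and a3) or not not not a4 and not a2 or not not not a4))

not not not (a2 or a2 and (not not (not a4 or not a4 and a3) or not not not a4 and not a2 or not not not a4))
= not (a2 or a2 and (not not (not a4 or not a4 and a3) or not not not a4 and not a2 or not not not a4))   [double negation]
= not (a2 or a2 and (not not (not a4 or not a4 and a3) or not not not a4))   [absorption]
= not (a2 or a2 and (not not not a4 or not not not a4))   [absorption]
= not (a2 or a2 and not not not a4)   [idempotence]
= not (a2 or a2 and not a4)   [double negation]
= not a2   [absorption]

not a2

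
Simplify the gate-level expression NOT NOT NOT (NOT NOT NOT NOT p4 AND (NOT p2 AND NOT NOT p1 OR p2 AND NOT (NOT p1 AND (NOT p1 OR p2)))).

NOT p4 OR NOT p1

NOT NOT NOT (NOT NOT NOT NOT p4 AND (NOT p2 AND NOT NOT p1 OR p2 AND NOT (NOT p1 AND (NOT p1 OR p2))))
= NOT NOT NOT (NOT NOT NOT NOT p4 AND (NOT p2 AND NOT NOT p1 OR p2 AND NOT NOT p1))   [absorption]
= NOT NOT NOT (NOT NOT NOT NOT p4 AND NOT NOT p1)   [distribution]
= NOT NOT NOT (NOT NOT p4 AND NOT NOT p1)   [double negation]
= NOT (NOT NOT p4 AND NOT NOT p1)   [double negation]
= NOT p4 OR NOT p1   [De Morgan]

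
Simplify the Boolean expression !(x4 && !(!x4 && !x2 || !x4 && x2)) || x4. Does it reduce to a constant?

!(x4 && !(!x4 && !x2 || !x4 && x2)) || x4
= !(x4 && !!x4) || x4   [distribution]
= !(x4 && x4) || x4   [double negation]
= !x4 || x4   [idempotence]
= true   [complement]

true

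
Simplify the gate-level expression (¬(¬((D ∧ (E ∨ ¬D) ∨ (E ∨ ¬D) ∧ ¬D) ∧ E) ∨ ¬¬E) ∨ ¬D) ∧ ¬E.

(¬(¬((D ∧ (E ∨ ¬D) ∨ (E ∨ ¬D) ∧ ¬D) ∧ E) ∨ ¬¬E) ∨ ¬D) ∧ ¬E
= (¬(¬((E ∨ ¬D) ∧ E) ∨ ¬¬E) ∨ ¬D) ∧ ¬E
= ((E ∨ ¬D) ∧ E ∧ ¬E ∨ ¬D) ∧ ¬E
= (E ∧ ¬E ∨ ¬D) ∧ ¬E
= ¬D ∧ ¬E

¬D ∧ ¬E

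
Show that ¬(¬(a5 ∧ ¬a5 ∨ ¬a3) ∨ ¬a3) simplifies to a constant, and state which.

¬(¬(a5 ∧ ¬a5 ∨ ¬a3) ∨ ¬a3)
= (a5 ∧ ¬a5 ∨ ¬a3) ∧ a3   [De Morgan]
= ¬a3 ∧ a3   [complement / identity]
= False   [complement]

False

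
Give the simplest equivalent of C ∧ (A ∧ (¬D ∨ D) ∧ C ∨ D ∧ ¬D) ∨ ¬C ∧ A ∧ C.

C ∧ (A ∧ (¬D ∨ D) ∧ C ∨ D ∧ ¬D) ∨ ¬C ∧ A ∧ C
= C ∧ (A ∧ C ∨ D ∧ ¬D) ∨ ¬C ∧ A ∧ C
= C ∧ A ∧ C ∨ ¬C ∧ A ∧ C
= A ∧ C

A ∧ C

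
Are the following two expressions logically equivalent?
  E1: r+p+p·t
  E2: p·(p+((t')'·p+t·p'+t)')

E1: r+p+p·t
    = r+p   (absorption)
E2: p·(p+((t')'·p+t·p'+t)')
    = p·(p+((t')'·p+t)')   (absorption)
    = p·(p+(t·p+t)')   (double negation)
    = p·(p+t')   (absorption)
    = p   (absorption)
These differ: at p=0, r=1, t=1, E1 = 1 but E2 = 0.

No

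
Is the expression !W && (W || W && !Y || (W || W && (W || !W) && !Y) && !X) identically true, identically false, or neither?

!W && (W || W && !Y || (W || W && (W || !W) && !Y) && !X)
= !W && (W || W && !Y || (W || W && !Y) && !X)   — complement / identity
= !W && (W || W && !Y)   — absorption
= !W && W   — absorption
= false   — complement

identically false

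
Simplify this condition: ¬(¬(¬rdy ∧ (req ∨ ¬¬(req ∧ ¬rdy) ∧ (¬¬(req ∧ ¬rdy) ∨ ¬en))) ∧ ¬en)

¬(¬(¬rdy ∧ (req ∨ ¬¬(req ∧ ¬rdy) ∧ (¬¬(req ∧ ¬rdy) ∨ ¬en))) ∧ ¬en)
= ¬(¬(¬rdy ∧ (req ∨ ¬¬(req ∧ ¬rdy))) ∧ ¬en)   [absorption]
= ¬(¬(¬rdy ∧ (req ∨ req ∧ ¬rdy)) ∧ ¬en)   [double negation]
= ¬(¬(¬rdy ∧ req) ∧ ¬en)   [absorption]
= ¬rdy ∧ req ∨ en   [De Morgan]

¬rdy ∧ req ∨ en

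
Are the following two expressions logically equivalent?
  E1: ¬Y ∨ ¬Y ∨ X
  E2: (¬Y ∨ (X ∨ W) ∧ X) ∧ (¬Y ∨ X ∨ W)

Yes

E1: ¬Y ∨ ¬Y ∨ X
    = ¬Y ∨ X   [idempotence]
E2: (¬Y ∨ (X ∨ W) ∧ X) ∧ (¬Y ∨ X ∨ W)
    = (¬Y ∨ X) ∧ (¬Y ∨ X ∨ W)   [absorption]
    = ¬Y ∨ X   [absorption]
Both reduce to ¬Y ∨ X, so they are equivalent.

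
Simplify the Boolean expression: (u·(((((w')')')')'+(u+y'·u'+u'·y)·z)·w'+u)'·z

(u·(((((w')')')')'+(u+y'·u'+u'·y)·z)·w'+u)'·z
= (u·(((w')')'+(u+y'·u'+u'·y)·z)·w'+u)'·z   [double negation]
= (u·(((w')')'+(u+u')·z)·w'+u)'·z   [distribution]
= (u·(w'+(u+u')·z)·w'+u)'·z   [double negation]
= (u·(w'+z)·w'+u)'·z   [complement / identity]
= (u·w'+u)'·z   [absorption]
= u'·z   [absorption]

u'·z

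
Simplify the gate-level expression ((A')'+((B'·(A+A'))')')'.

A'·B

((A')'+((B'·(A+A'))')')'
= ((A')'+((B')')')'   (complement / identity)
= ((A')'+B')'   (double negation)
= A'·B   (De Morgan)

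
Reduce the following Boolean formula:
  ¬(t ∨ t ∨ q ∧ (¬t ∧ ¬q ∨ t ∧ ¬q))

¬t

¬(t ∨ t ∨ q ∧ (¬t ∧ ¬q ∨ t ∧ ¬q))
= ¬(t ∨ t ∨ q ∧ ¬q)   (distribution)
= ¬(t ∨ t)   (complement / identity)
= ¬t   (idempotence)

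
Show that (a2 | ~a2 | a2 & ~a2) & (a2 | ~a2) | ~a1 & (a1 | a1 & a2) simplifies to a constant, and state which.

1

(a2 | ~a2 | a2 & ~a2) & (a2 | ~a2) | ~a1 & (a1 | a1 & a2)
= (a2 | ~a2) & (a2 | ~a2) | ~a1 & (a1 | a1 & a2)   — complement / identity
= a2 | ~a2 | ~a1 & (a1 | a1 & a2)   — complement / identity
= a2 | ~a2 | ~a1 & a1   — absorption
= a2 | ~a2   — complement / identity
= 1   — complement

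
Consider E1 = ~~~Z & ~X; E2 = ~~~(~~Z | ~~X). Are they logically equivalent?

Yes

E1: ~~~Z & ~X
    = ~Z & ~X   [double negation]
E2: ~~~(~~Z | ~~X)
    = ~~(~Z & ~X)   [De Morgan]
    = ~Z & ~X   [double negation]
Both reduce to ~Z & ~X, so they are equivalent.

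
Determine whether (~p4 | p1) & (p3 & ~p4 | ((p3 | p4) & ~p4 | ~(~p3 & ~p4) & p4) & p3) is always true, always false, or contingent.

(~p4 | p1) & (p3 & ~p4 | ((p3 | p4) & ~p4 | ~(~p3 & ~p4) & p4) & p3)
= (~p4 | p1) & (p3 & ~p4 | ((p3 | p4) & ~p4 | (p3 | p4) & p4) & p3)   — De Morgan
= (~p4 | p1) & (p3 & ~p4 | (p3 | p4) & p3)   — distribution
= (~p4 | p1) & (p3 & ~p4 | p3)   — absorption
= (~p4 | p1) & p3   — absorption
This depends on p1, p3, p4, so it is not a constant.

contingent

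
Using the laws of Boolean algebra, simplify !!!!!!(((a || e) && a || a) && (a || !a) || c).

!!!!!!(((a || e) && a || a) && (a || !a) || c)
= !!!!!!((a || e) && a && !a || a || c)
= !!!!!!(a && !a || a || c)
= !!!!!!(a || c)
= !!!!(a || c)
= !!(a || c)
= a || c

a || c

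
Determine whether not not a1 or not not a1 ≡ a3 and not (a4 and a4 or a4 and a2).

No

E1: not not a1 or not not a1
    = not not a1   [idempotence]
    = a1   [double negation]
E2: a3 and not (a4 and a4 or a4 and a2)
    = a3 and not ((a4 or a2) and a4)   [distribution]
    = a3 and not a4   [absorption]
These differ: at a1=1, a2=0, a3=0, a4=0, E1 = 1 but E2 = 0.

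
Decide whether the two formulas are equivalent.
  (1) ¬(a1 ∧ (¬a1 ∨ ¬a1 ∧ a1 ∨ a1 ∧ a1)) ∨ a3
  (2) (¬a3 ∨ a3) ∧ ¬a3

No

E1: ¬(a1 ∧ (¬a1 ∨ ¬a1 ∧ a1 ∨ a1 ∧ a1)) ∨ a3
    = ¬(a1 ∧ (¬a1 ∨ a1)) ∨ a3   [distribution]
    = ¬a1 ∨ a3   [complement / identity]
E2: (¬a3 ∨ a3) ∧ ¬a3
    = ¬a3   [complement / identity]
These differ: at a1=1, a3=1, E1 = 1 but E2 = 0.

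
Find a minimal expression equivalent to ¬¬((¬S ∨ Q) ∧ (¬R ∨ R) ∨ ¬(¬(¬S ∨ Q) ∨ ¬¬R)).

¬¬((¬S ∨ Q) ∧ (¬R ∨ R) ∨ ¬(¬(¬S ∨ Q) ∨ ¬¬R))
= ¬¬((¬S ∨ Q) ∧ (¬R ∨ R) ∨ (¬S ∨ Q) ∧ ¬R)   (De Morgan)
= ¬¬(¬S ∨ Q ∨ (¬S ∨ Q) ∧ ¬R)   (complement / identity)
= ¬S ∨ Q ∨ (¬S ∨ Q) ∧ ¬R   (double negation)
= ¬S ∨ Q   (absorption)

¬S ∨ Q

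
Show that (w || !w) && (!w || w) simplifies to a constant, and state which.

(w || !w) && (!w || w)
= w || !w   — complement / identity
= true   — complement

true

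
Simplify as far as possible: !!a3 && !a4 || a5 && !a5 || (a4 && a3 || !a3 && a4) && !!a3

a3

!!a3 && !a4 || a5 && !a5 || (a4 && a3 || !a3 && a4) && !!a3
= !!a3 && !a4 || a5 && !a5 || a4 && !!a3   — distribution
= !!a3 && !a4 || a4 && !!a3   — complement / identity
= !!a3   — distribution
= a3   — double negation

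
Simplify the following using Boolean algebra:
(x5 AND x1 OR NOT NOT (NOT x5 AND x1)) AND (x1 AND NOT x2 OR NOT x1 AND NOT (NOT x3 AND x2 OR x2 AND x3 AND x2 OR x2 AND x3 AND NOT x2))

x1 AND NOT x2

(x5 AND x1 OR NOT NOT (NOT x5 AND x1)) AND (x1 AND NOT x2 OR NOT x1 AND NOT (NOT x3 AND x2 OR x2 AND x3 AND x2 OR x2 AND x3 AND NOT x2))
= (x5 AND x1 OR NOT NOT (NOT x5 AND x1)) AND (x1 AND NOT x2 OR NOT x1 AND NOT (NOT x3 AND x2 OR x2 AND x3))   (distribution)
= (x5 AND x1 OR NOT x5 AND x1) AND (x1 AND NOT x2 OR NOT x1 AND NOT (NOT x3 AND x2 OR x2 AND x3))   (double negation)
= (x5 AND x1 OR NOT x5 AND x1) AND (x1 AND NOT x2 OR NOT x1 AND NOT x2)   (distribution)
= (x5 AND x1 OR NOT x5 AND x1) AND NOT x2   (distribution)
= x1 AND NOT x2   (distribution)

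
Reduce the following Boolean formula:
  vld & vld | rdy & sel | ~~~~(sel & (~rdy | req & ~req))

vld | sel

vld & vld | rdy & sel | ~~~~(sel & (~rdy | req & ~req))
= vld | rdy & sel | ~~~~(sel & (~rdy | req & ~req))
= vld | rdy & sel | ~~~~(sel & ~rdy)
= vld | rdy & sel | ~~(sel & ~rdy)
= vld | rdy & sel | sel & ~rdy
= vld | sel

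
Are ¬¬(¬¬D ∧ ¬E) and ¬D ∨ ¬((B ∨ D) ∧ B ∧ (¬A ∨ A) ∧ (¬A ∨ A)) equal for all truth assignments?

No

E1: ¬¬(¬¬D ∧ ¬E)
    = ¬¬(D ∧ ¬E)   [double negation]
    = D ∧ ¬E   [double negation]
E2: ¬D ∨ ¬((B ∨ D) ∧ B ∧ (¬A ∨ A) ∧ (¬A ∨ A))
    = ¬D ∨ ¬((B ∨ D) ∧ B ∧ (¬A ∨ A))   [idempotence]
    = ¬D ∨ ¬(B ∧ (¬A ∨ A))   [absorption]
    = ¬D ∨ ¬B   [complement / identity]
These differ: at A=0, B=0, D=0, E=1, E1 = 0 but E2 = 1.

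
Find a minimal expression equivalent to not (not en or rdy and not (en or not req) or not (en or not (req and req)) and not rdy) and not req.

en and not req

not (not en or rdy and not (en or not req) or not (en or not (req and req)) and not rdy) and not req
= not (not en or rdy and not (en or not req) or not (en or not req) and not rdy) and not req   — idempotence
= not (not en or not (en or not req)) and not req   — distribution
= en and (en or not req) and not req   — De Morgan
= en and not req   — absorption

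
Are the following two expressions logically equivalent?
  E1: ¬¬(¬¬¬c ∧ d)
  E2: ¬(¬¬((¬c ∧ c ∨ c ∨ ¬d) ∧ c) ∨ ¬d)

Yes

E1: ¬¬(¬¬¬c ∧ d)
    = ¬¬(¬c ∧ d)   (double negation)
    = ¬c ∧ d   (double negation)
E2: ¬(¬¬((¬c ∧ c ∨ c ∨ ¬d) ∧ c) ∨ ¬d)
    = ¬(¬¬((c ∨ ¬d) ∧ c) ∨ ¬d)   (complement / identity)
    = ¬(¬¬c ∨ ¬d)   (absorption)
    = ¬c ∧ d   (De Morgan)
Both reduce to ¬c ∧ d, so they are equivalent.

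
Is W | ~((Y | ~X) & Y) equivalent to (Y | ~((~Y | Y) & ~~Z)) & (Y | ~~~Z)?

E1: W | ~((Y | ~X) & Y)
    = W | ~Y   (absorption)
E2: (Y | ~((~Y | Y) & ~~Z)) & (Y | ~~~Z)
    = (Y | ~~~Z) & (Y | ~~~Z)   (complement / identity)
    = Y | ~~~Z   (idempotence)
    = Y | ~Z   (double negation)
These differ: at W=0, X=0, Y=0, Z=1, E1 = 1 but E2 = 0.

No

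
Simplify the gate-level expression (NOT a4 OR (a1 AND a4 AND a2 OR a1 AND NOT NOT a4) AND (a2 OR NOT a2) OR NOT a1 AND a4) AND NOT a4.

NOT a4

(NOT a4 OR (a1 AND a4 AND a2 OR a1 AND NOT NOT a4) AND (a2 OR NOT a2) OR NOT a1 AND a4) AND NOT a4
= (NOT a4 OR (a1 AND a4 AND a2 OR a1 AND a4) AND (a2 OR NOT a2) OR NOT a1 AND a4) AND NOT a4   [double negation]
= (NOT a4 OR a1 AND a4 AND a2 OR a1 AND a4 OR NOT a1 AND a4) AND NOT a4   [complement / identity]
= (NOT a4 OR a1 AND a4 OR NOT a1 AND a4) AND NOT a4   [absorption]
= (NOT a4 OR a4) AND NOT a4   [distribution]
= NOT a4   [complement / identity]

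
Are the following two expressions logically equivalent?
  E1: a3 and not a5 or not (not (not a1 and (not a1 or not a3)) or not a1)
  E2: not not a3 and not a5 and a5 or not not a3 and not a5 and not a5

Yes

E1: a3 and not a5 or not (not (not a1 and (not a1 or not a3)) or not a1)
    = a3 and not a5 or not (not not a1 or not a1)   — absorption
    = a3 and not a5 or not a1 and a1   — De Morgan
    = a3 and not a5   — complement / identity
E2: not not a3 and not a5 and a5 or not not a3 and not a5 and not a5
    = not not a3 and not a5   — distribution
    = a3 and not a5   — double negation
Both reduce to a3 and not a5, so they are equivalent.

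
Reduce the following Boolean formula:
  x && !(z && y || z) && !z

x && !z

x && !(z && y || z) && !z
= x && !z && !z   — absorption
= x && !z   — idempotence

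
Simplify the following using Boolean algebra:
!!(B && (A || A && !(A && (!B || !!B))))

B && A

!!(B && (A || A && !(A && (!B || !!B))))
= !!(B && (A || A && !(A && (!B || B))))   — double negation
= !!(B && (A || A && !A))   — complement / identity
= !!(B && A)   — complement / identity
= B && A   — double negation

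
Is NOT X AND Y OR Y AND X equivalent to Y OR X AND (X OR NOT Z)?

E1: NOT X AND Y OR Y AND X
    = Y   (distribution)
E2: Y OR X AND (X OR NOT Z)
    = Y OR X   (absorption)
These differ: at X=1, Y=0, Z=0, E1 = 0 but E2 = 1.

No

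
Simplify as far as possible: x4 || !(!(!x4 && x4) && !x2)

x4 || x2

x4 || !(!(!x4 && x4) && !x2)
= x4 || !x4 && x4 || x2
= x4 || x2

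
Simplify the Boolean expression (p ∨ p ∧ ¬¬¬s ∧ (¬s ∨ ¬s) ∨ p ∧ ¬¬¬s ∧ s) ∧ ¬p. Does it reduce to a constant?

False

(p ∨ p ∧ ¬¬¬s ∧ (¬s ∨ ¬s) ∨ p ∧ ¬¬¬s ∧ s) ∧ ¬p
= (p ∨ (¬s ∨ ¬s ∨ s) ∧ p ∧ ¬¬¬s) ∧ ¬p   (distribution)
= (p ∨ (¬s ∨ s) ∧ p ∧ ¬¬¬s) ∧ ¬p   (idempotence)
= (p ∨ p ∧ ¬¬¬s) ∧ ¬p   (complement / identity)
= (p ∨ p ∧ ¬s) ∧ ¬p   (double negation)
= p ∧ ¬p   (absorption)
= False   (complement)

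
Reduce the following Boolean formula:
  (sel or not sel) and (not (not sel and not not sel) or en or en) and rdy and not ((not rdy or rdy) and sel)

(sel or not sel) and (not (not sel and not not sel) or en or en) and rdy and not ((not rdy or rdy) and sel)
= (sel or not sel) and (sel or not sel or en or en) and rdy and not ((not rdy or rdy) and sel)
= (sel or not sel) and (sel or not sel or en) and rdy and not ((not rdy or rdy) and sel)
= (sel or not sel) and rdy and not ((not rdy or rdy) and sel)
= (sel or not sel) and rdy and not sel
= rdy and not sel

rdy and not sel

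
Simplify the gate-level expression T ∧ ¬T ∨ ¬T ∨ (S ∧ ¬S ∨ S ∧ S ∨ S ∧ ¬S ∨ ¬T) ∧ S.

¬T ∨ S

T ∧ ¬T ∨ ¬T ∨ (S ∧ ¬S ∨ S ∧ S ∨ S ∧ ¬S ∨ ¬T) ∧ S
= T ∧ ¬T ∨ ¬T ∨ (S ∧ ¬S ∨ S ∧ S ∨ ¬T) ∧ S
= T ∧ ¬T ∨ ¬T ∨ (S ∨ ¬T) ∧ S
= T ∧ ¬T ∨ ¬T ∨ S
= ¬T ∨ S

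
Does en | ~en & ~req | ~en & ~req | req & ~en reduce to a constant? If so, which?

en | ~en & ~req | ~en & ~req | req & ~en
= en | ~en & ~req | req & ~en   (idempotence)
= en | ~en   (distribution)
= 1   (complement)

yes, True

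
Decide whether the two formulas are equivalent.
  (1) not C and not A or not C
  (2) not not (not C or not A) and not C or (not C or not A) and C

No

E1: not C and not A or not C
    = not C
E2: not not (not C or not A) and not C or (not C or not A) and C
    = (not C or not A) and not C or (not C or not A) and C
    = not C or not A
These differ: at A=0, C=1, E1 = 0 but E2 = 1.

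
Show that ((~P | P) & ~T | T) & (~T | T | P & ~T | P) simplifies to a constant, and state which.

((~P | P) & ~T | T) & (~T | T | P & ~T | P)
= (~T | T) & (~T | T | P & ~T | P)
= (~T | T) & (~T | T | P)
= ~T | T
= 1

1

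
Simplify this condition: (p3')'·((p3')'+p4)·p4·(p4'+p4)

(p3')'·((p3')'+p4)·p4·(p4'+p4)
= (p3')'·((p3')'+p4)·p4   (complement / identity)
= (p3')'·p4   (absorption)
= p3·p4   (double negation)

p3·p4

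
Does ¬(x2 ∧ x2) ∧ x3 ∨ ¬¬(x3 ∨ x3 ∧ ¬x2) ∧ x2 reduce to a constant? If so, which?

¬(x2 ∧ x2) ∧ x3 ∨ ¬¬(x3 ∨ x3 ∧ ¬x2) ∧ x2
= ¬x2 ∧ x3 ∨ ¬¬(x3 ∨ x3 ∧ ¬x2) ∧ x2
= ¬x2 ∧ x3 ∨ (x3 ∨ x3 ∧ ¬x2) ∧ x2
= ¬x2 ∧ x3 ∨ x3 ∧ x2
= x3
This depends on x3, so it is not a constant.

no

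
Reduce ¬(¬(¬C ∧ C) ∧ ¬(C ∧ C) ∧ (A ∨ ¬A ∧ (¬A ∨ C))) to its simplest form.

¬(¬(¬C ∧ C) ∧ ¬(C ∧ C) ∧ (A ∨ ¬A ∧ (¬A ∨ C)))
= ¬(¬(¬C ∧ C) ∧ ¬(C ∧ C) ∧ (A ∨ ¬A))   — absorption
= ¬(¬(¬C ∧ C) ∧ ¬(C ∧ C))   — complement / identity
= ¬C ∧ C ∨ C ∧ C   — De Morgan
= C   — distribution

C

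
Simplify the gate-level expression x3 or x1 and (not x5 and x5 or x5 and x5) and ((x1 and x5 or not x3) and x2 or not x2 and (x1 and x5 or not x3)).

x3 or x1 and (not x5 and x5 or x5 and x5) and ((x1 and x5 or not x3) and x2 or not x2 and (x1 and x5 or not x3))
= x3 or x1 and x5 and ((x1 and x5 or not x3) and x2 or not x2 and (x1 and x5 or not x3))
= x3 or x1 and x5 and (x1 and x5 or not x3)
= x3 or x1 and x5

x3 or x1 and x5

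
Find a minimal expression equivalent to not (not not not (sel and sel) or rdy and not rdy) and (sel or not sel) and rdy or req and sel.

not (not not not (sel and sel) or rdy and not rdy) and (sel or not sel) and rdy or req and sel
= not (not not not sel or rdy and not rdy) and (sel or not sel) and rdy or req and sel   (idempotence)
= not (not not not sel or rdy and not rdy) and rdy or req and sel   (complement / identity)
= not not not not sel and rdy or req and sel   (complement / identity)
= not not sel and rdy or req and sel   (double negation)
= sel and rdy or req and sel   (double negation)
= (rdy or req) and sel   (distribution)

(rdy or req) and sel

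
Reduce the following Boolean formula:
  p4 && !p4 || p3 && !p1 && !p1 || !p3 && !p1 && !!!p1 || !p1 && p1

!p1

p4 && !p4 || p3 && !p1 && !p1 || !p3 && !p1 && !!!p1 || !p1 && p1
= p4 && !p4 || p3 && !p1 && !p1 || !p3 && !p1 && !p1 || !p1 && p1   — double negation
= p4 && !p4 || !p1 && !p1 || !p1 && p1   — distribution
= p4 && !p4 || !p1   — distribution
= !p1   — complement / identity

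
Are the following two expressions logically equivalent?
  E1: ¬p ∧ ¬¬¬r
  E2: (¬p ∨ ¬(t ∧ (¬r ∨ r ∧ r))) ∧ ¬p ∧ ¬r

Yes

E1: ¬p ∧ ¬¬¬r
    = ¬p ∧ ¬r   (double negation)
E2: (¬p ∨ ¬(t ∧ (¬r ∨ r ∧ r))) ∧ ¬p ∧ ¬r
    = (¬p ∨ ¬(t ∧ (¬r ∨ r))) ∧ ¬p ∧ ¬r   (idempotence)
    = (¬p ∨ ¬t) ∧ ¬p ∧ ¬r   (complement / identity)
    = ¬p ∧ ¬r   (absorption)
Both reduce to ¬p ∧ ¬r, so they are equivalent.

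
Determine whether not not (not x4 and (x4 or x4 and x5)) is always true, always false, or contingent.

not not (not x4 and (x4 or x4 and x5))
= not not (not x4 and x4)   [absorption]
= not x4 and x4   [double negation]
= False   [complement]

always false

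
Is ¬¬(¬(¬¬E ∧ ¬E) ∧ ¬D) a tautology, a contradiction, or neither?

¬¬(¬(¬¬E ∧ ¬E) ∧ ¬D)
= ¬¬((¬E ∨ E) ∧ ¬D)
= ¬¬¬D
= ¬D
This depends on D, so it is not a constant.

neither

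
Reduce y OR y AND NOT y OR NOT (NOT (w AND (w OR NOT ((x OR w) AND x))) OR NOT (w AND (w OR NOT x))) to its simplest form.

y OR y AND NOT y OR NOT (NOT (w AND (w OR NOT ((x OR w) AND x))) OR NOT (w AND (w OR NOT x)))
= y OR y AND NOT y OR NOT (NOT (w AND (w OR NOT x)) OR NOT (w AND (w OR NOT x)))
= y OR NOT (NOT (w AND (w OR NOT x)) OR NOT (w AND (w OR NOT x)))
= y OR w AND (w OR NOT x) AND w AND (w OR NOT x)
= y OR w AND (w OR NOT x)
= y OR w

y OR w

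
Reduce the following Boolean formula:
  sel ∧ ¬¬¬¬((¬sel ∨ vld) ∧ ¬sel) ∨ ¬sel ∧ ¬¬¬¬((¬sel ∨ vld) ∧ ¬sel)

¬sel

sel ∧ ¬¬¬¬((¬sel ∨ vld) ∧ ¬sel) ∨ ¬sel ∧ ¬¬¬¬((¬sel ∨ vld) ∧ ¬sel)
= ¬¬¬¬((¬sel ∨ vld) ∧ ¬sel)   (distribution)
= ¬¬¬¬¬sel   (absorption)
= ¬¬¬sel   (double negation)
= ¬sel   (double negation)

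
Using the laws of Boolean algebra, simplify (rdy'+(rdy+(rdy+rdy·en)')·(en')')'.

(rdy'+(rdy+(rdy+rdy·en)')·(en')')'
= (rdy'+(rdy+rdy')·(en')')'   [absorption]
= (rdy'+(en')')'   [complement / identity]
= rdy·en'   [De Morgan]

rdy·en'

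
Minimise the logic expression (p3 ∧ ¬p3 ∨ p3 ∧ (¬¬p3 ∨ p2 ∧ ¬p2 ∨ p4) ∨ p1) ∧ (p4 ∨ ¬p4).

(p3 ∧ ¬p3 ∨ p3 ∧ (¬¬p3 ∨ p2 ∧ ¬p2 ∨ p4) ∨ p1) ∧ (p4 ∨ ¬p4)
= p3 ∧ ¬p3 ∨ p3 ∧ (¬¬p3 ∨ p2 ∧ ¬p2 ∨ p4) ∨ p1   — complement / identity
= p3 ∧ ¬p3 ∨ p3 ∧ (¬¬p3 ∨ p4) ∨ p1   — complement / identity
= p3 ∧ (¬¬p3 ∨ p4) ∨ p1   — complement / identity
= p3 ∧ (p3 ∨ p4) ∨ p1   — double negation
= p3 ∨ p1   — absorption

p3 ∨ p1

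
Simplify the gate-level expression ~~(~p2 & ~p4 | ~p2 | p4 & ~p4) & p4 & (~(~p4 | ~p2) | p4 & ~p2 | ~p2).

~~(~p2 & ~p4 | ~p2 | p4 & ~p4) & p4 & (~(~p4 | ~p2) | p4 & ~p2 | ~p2)
= ~~(~p2 | p4 & ~p4) & p4 & (~(~p4 | ~p2) | p4 & ~p2 | ~p2)   — absorption
= ~~~p2 & p4 & (~(~p4 | ~p2) | p4 & ~p2 | ~p2)   — complement / identity
= ~~~p2 & p4 & (p4 & p2 | p4 & ~p2 | ~p2)   — De Morgan
= ~~~p2 & p4 & (p4 | ~p2)   — distribution
= ~~~p2 & p4   — absorption
= ~p2 & p4   — double negation

~p2 & p4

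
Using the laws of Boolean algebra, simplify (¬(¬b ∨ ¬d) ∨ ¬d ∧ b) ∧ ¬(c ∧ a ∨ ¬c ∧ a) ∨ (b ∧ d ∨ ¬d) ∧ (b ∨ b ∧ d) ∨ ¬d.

b ∨ ¬d

(¬(¬b ∨ ¬d) ∨ ¬d ∧ b) ∧ ¬(c ∧ a ∨ ¬c ∧ a) ∨ (b ∧ d ∨ ¬d) ∧ (b ∨ b ∧ d) ∨ ¬d
= (¬(¬b ∨ ¬d) ∨ ¬d ∧ b) ∧ ¬(c ∧ a ∨ ¬c ∧ a) ∨ b ∧ d ∨ ¬d ∧ b ∨ ¬d   (distribution)
= (b ∧ d ∨ ¬d ∧ b) ∧ ¬(c ∧ a ∨ ¬c ∧ a) ∨ b ∧ d ∨ ¬d ∧ b ∨ ¬d   (De Morgan)
= (b ∧ d ∨ ¬d ∧ b) ∧ ¬a ∨ b ∧ d ∨ ¬d ∧ b ∨ ¬d   (distribution)
= b ∧ d ∨ ¬d ∧ b ∨ ¬d   (absorption)
= b ∨ ¬d   (distribution)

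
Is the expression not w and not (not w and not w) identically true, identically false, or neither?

identically false

not w and not (not w and not w)
= not w and not not w   (idempotence)
= not w and w   (double negation)
= False   (complement)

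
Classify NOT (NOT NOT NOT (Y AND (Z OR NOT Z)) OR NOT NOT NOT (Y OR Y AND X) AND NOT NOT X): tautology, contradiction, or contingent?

NOT (NOT NOT NOT (Y AND (Z OR NOT Z)) OR NOT NOT NOT (Y OR Y AND X) AND NOT NOT X)
= NOT (NOT NOT NOT Y OR NOT NOT NOT (Y OR Y AND X) AND NOT NOT X)
= NOT (NOT NOT NOT Y OR NOT NOT NOT Y AND NOT NOT X)
= NOT (NOT NOT NOT Y OR NOT NOT NOT Y AND X)
= NOT NOT NOT NOT Y
= NOT NOT Y
= Y
This depends on Y, so it is not a constant.

contingent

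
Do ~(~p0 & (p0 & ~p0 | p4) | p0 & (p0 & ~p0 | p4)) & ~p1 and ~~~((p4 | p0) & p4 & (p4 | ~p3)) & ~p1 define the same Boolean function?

Yes

E1: ~(~p0 & (p0 & ~p0 | p4) | p0 & (p0 & ~p0 | p4)) & ~p1
    = ~(p0 & ~p0 | p4) & ~p1
    = ~p4 & ~p1
E2: ~~~((p4 | p0) & p4 & (p4 | ~p3)) & ~p1
    = ~~~(p4 & (p4 | ~p3)) & ~p1
    = ~~~p4 & ~p1
    = ~p4 & ~p1
Both reduce to ~p4 & ~p1, so they are equivalent.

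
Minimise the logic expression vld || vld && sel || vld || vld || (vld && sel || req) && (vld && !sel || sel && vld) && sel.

vld

vld || vld && sel || vld || vld || (vld && sel || req) && (vld && !sel || sel && vld) && sel
= vld || vld && sel || vld || vld || (vld && sel || req) && vld && sel
= vld || vld && sel || vld || (vld && sel || req) && vld && sel
= vld || vld && sel || vld || vld && sel
= vld || vld && sel
= vld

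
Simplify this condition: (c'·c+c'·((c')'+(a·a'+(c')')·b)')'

c

(c'·c+c'·((c')'+(a·a'+(c')')·b)')'
= (c'·c+c'·((c')'+(c')'·b)')'
= (c'·c+c'·((c')')')'
= (c'·c+c'·c')'
= (c')'
= c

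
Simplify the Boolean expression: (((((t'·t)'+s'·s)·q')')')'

q

(((((t'·t)'+s'·s)·q')')')'
= ((((t'·t)'·q')')')'   (complement / identity)
= ((t'·t+q)')'   (De Morgan)
= t'·t+q   (double negation)
= q   (complement / identity)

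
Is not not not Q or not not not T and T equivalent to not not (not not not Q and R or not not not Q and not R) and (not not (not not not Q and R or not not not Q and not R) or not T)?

E1: not not not Q or not not not T and T
    = not Q or not not not T and T   (double negation)
    = not Q or not T and T   (double negation)
    = not Q   (complement / identity)
E2: not not (not not not Q and R or not not not Q and not R) and (not not (not not not Q and R or not not not Q and not R) or not T)
    = not not (not not not Q and R or not not not Q and not R)   (absorption)
    = not not not not not Q   (distribution)
    = not not not Q   (double negation)
    = not Q   (double negation)
Both reduce to not Q, so they are equivalent.

Yes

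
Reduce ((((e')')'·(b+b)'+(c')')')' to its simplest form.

((((e')')'·(b+b)'+(c')')')'
= ((e'·(b+b)'+(c')')')'   [double negation]
= ((e'·(b+b)'+c)')'   [double negation]
= e'·(b+b)'+c   [double negation]
= e'·b'+c   [idempotence]

e'·b'+c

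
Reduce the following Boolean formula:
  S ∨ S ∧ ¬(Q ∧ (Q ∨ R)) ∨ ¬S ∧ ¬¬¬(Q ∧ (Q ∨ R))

S ∨ ¬Q

S ∨ S ∧ ¬(Q ∧ (Q ∨ R)) ∨ ¬S ∧ ¬¬¬(Q ∧ (Q ∨ R))
= S ∨ S ∧ ¬(Q ∧ (Q ∨ R)) ∨ ¬S ∧ ¬(Q ∧ (Q ∨ R))   — double negation
= S ∨ ¬(Q ∧ (Q ∨ R))   — distribution
= S ∨ ¬Q   — absorption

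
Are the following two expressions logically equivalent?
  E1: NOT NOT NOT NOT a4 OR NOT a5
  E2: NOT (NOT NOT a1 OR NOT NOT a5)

E1: NOT NOT NOT NOT a4 OR NOT a5
    = NOT NOT a4 OR NOT a5   (double negation)
    = a4 OR NOT a5   (double negation)
E2: NOT (NOT NOT a1 OR NOT NOT a5)
    = NOT a1 AND NOT a5   (De Morgan)
These differ: at a1=1, a4=1, a5=0, E1 = 1 but E2 = 0.

No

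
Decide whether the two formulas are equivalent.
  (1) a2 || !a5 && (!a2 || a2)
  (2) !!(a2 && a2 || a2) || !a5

E1: a2 || !a5 && (!a2 || a2)
    = a2 || !a5   (complement / identity)
E2: !!(a2 && a2 || a2) || !a5
    = !!(a2 || a2) || !a5   (idempotence)
    = a2 || a2 || !a5   (double negation)
    = a2 || !a5   (idempotence)
Both reduce to a2 || !a5, so they are equivalent.

Yes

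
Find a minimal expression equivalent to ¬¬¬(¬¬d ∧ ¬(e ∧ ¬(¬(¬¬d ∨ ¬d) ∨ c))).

¬¬¬(¬¬d ∧ ¬(e ∧ ¬(¬(¬¬d ∨ ¬d) ∨ c)))
= ¬¬(¬d ∨ e ∧ ¬(¬(¬¬d ∨ ¬d) ∨ c))   (De Morgan)
= ¬¬(¬d ∨ e ∧ ¬(¬d ∧ d ∨ c))   (De Morgan)
= ¬¬(¬d ∨ e ∧ ¬c)   (complement / identity)
= ¬d ∨ e ∧ ¬c   (double negation)

¬d ∨ e ∧ ¬c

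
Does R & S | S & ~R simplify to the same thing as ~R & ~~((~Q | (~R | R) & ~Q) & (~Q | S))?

No

E1: R & S | S & ~R
    = S
E2: ~R & ~~((~Q | (~R | R) & ~Q) & (~Q | S))
    = ~R & ~~((~Q | ~Q) & (~Q | S))
    = ~R & ~~(~Q & S | ~Q)
    = ~R & (~Q & S | ~Q)
    = ~R & ~Q
These differ: at Q=1, R=0, S=1, E1 = 1 but E2 = 0.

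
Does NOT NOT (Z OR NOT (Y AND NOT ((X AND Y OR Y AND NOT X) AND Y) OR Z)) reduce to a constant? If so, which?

NOT NOT (Z OR NOT (Y AND NOT ((X AND Y OR Y AND NOT X) AND Y) OR Z))
= NOT NOT (Z OR NOT (Y AND NOT (Y AND Y) OR Z))
= NOT NOT (Z OR NOT (Y AND NOT Y OR Z))
= NOT NOT (Z OR NOT Z)
= Z OR NOT Z
= TRUE

yes, True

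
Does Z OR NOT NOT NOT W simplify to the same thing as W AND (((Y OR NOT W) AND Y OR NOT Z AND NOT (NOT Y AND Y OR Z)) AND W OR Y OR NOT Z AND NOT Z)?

E1: Z OR NOT NOT NOT W
    = Z OR NOT W   (double negation)
E2: W AND (((Y OR NOT W) AND Y OR NOT Z AND NOT (NOT Y AND Y OR Z)) AND W OR Y OR NOT Z AND NOT Z)
    = W AND (((Y OR NOT W) AND Y OR NOT Z AND NOT Z) AND W OR Y OR NOT Z AND NOT Z)   (complement / identity)
    = W AND ((Y OR NOT Z AND NOT Z) AND W OR Y OR NOT Z AND NOT Z)   (absorption)
    = W AND (Y OR NOT Z AND NOT Z)   (absorption)
    = W AND (Y OR NOT Z)   (idempotence)
These differ: at W=0, Y=0, Z=1, E1 = 1 but E2 = 0.

No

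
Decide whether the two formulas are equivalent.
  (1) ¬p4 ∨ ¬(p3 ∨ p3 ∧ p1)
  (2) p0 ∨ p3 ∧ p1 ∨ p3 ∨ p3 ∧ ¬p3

E1: ¬p4 ∨ ¬(p3 ∨ p3 ∧ p1)
    = ¬p4 ∨ ¬p3   — absorption
E2: p0 ∨ p3 ∧ p1 ∨ p3 ∨ p3 ∧ ¬p3
    = p0 ∨ p3 ∧ p1 ∨ p3   — complement / identity
    = p0 ∨ p3   — absorption
These differ: at p0=0, p1=0, p3=0, p4=0, E1 = 1 but E2 = 0.

No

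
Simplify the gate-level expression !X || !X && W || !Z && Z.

!X || !X && W || !Z && Z
= !X || !X && W   [complement / identity]
= !X   [absorption]

!X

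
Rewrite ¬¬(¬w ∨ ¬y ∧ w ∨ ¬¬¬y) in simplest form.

¬w ∨ ¬y

¬¬(¬w ∨ ¬y ∧ w ∨ ¬¬¬y)
= ¬¬(¬w ∨ ¬y ∧ w ∨ ¬y)   (double negation)
= ¬¬(¬w ∨ ¬y)   (absorption)
= ¬w ∨ ¬y   (double negation)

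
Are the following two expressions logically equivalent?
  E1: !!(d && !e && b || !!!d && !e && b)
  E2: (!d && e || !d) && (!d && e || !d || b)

No

E1: !!(d && !e && b || !!!d && !e && b)
    = !!(d && !e && b || !d && !e && b)   (double negation)
    = !!(!e && b)   (distribution)
    = !e && b   (double negation)
E2: (!d && e || !d) && (!d && e || !d || b)
    = !d && e || !d   (absorption)
    = !d   (absorption)
These differ: at b=1, d=0, e=1, E1 = 0 but E2 = 1.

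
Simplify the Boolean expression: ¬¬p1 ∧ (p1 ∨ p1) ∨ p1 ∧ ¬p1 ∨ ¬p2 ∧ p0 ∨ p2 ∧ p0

p1 ∨ p0

¬¬p1 ∧ (p1 ∨ p1) ∨ p1 ∧ ¬p1 ∨ ¬p2 ∧ p0 ∨ p2 ∧ p0
= ¬¬p1 ∧ p1 ∨ p1 ∧ ¬p1 ∨ ¬p2 ∧ p0 ∨ p2 ∧ p0   (idempotence)
= ¬¬p1 ∧ p1 ∨ p1 ∧ ¬p1 ∨ p0   (distribution)
= p1 ∧ p1 ∨ p1 ∧ ¬p1 ∨ p0   (double negation)
= p1 ∨ p0   (distribution)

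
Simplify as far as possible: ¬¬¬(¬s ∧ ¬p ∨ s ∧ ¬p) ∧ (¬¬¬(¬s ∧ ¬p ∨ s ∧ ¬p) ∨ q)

p

¬¬¬(¬s ∧ ¬p ∨ s ∧ ¬p) ∧ (¬¬¬(¬s ∧ ¬p ∨ s ∧ ¬p) ∨ q)
= ¬¬¬(¬s ∧ ¬p ∨ s ∧ ¬p)   — absorption
= ¬¬¬¬p   — distribution
= ¬¬p   — double negation
= p   — double negation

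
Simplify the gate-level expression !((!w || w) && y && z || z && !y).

!((!w || w) && y && z || z && !y)
= !(y && z || z && !y)   [complement / identity]
= !z   [distribution]

!z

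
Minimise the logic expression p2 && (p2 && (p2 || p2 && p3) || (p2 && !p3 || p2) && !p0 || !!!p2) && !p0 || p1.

p2 && (p2 && (p2 || p2 && p3) || (p2 && !p3 || p2) && !p0 || !!!p2) && !p0 || p1
= p2 && (p2 && p2 || (p2 && !p3 || p2) && !p0 || !!!p2) && !p0 || p1   [absorption]
= p2 && (p2 && p2 || p2 && !p0 || !!!p2) && !p0 || p1   [absorption]
= p2 && ((p2 || !p0) && p2 || !!!p2) && !p0 || p1   [distribution]
= p2 && (p2 || !!!p2) && !p0 || p1   [absorption]
= p2 && (p2 || !p2) && !p0 || p1   [double negation]
= p2 && !p0 || p1   [complement / identity]

p2 && !p0 || p1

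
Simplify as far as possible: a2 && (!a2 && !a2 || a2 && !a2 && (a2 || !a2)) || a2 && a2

a2

a2 && (!a2 && !a2 || a2 && !a2 && (a2 || !a2)) || a2 && a2
= a2 && (!a2 && !a2 || a2 && !a2) || a2 && a2   — complement / identity
= a2 && !a2 || a2 && a2   — distribution
= a2   — distribution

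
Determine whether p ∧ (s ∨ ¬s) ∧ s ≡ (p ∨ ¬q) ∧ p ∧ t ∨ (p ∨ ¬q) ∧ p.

E1: p ∧ (s ∨ ¬s) ∧ s
    = p ∧ s
E2: (p ∨ ¬q) ∧ p ∧ t ∨ (p ∨ ¬q) ∧ p
    = (p ∨ ¬q) ∧ p
    = p
These differ: at p=1, q=0, s=0, t=1, E1 = 0 but E2 = 1.

No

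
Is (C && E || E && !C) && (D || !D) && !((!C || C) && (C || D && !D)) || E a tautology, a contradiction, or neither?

(C && E || E && !C) && (D || !D) && !((!C || C) && (C || D && !D)) || E
= E && (D || !D) && !((!C || C) && (C || D && !D)) || E   [distribution]
= E && !((!C || C) && (C || D && !D)) || E   [complement / identity]
= E && !((!C || C) && C) || E   [complement / identity]
= E && !C || E   [complement / identity]
= E   [absorption]
This depends on E, so it is not a constant.

neither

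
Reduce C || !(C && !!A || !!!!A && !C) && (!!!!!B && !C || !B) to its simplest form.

C || !A && !B

C || !(C && !!A || !!!!A && !C) && (!!!!!B && !C || !B)
= C || !(C && !!A || !!A && !C) && (!!!!!B && !C || !B)   (double negation)
= C || !!!A && (!!!!!B && !C || !B)   (distribution)
= C || !!!A && (!!!B && !C || !B)   (double negation)
= C || !!!A && (!B && !C || !B)   (double negation)
= C || !!!A && !B   (absorption)
= C || !A && !B   (double negation)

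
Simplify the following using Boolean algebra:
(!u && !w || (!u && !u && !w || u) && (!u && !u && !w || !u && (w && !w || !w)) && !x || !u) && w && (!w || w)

(!u && !w || (!u && !u && !w || u) && (!u && !u && !w || !u && (w && !w || !w)) && !x || !u) && w && (!w || w)
= (!u && !w || (!u && !u && !w || u) && (!u && !u && !w || !u && !w) && !x || !u) && w && (!w || w)
= (!u && !w || (!u && !u && !w || u && !u && !w) && !x || !u) && w && (!w || w)
= (!u && !w || !u && !w && !x || !u) && w && (!w || w)
= (!u && !w || !u) && w && (!w || w)
= (!u && !w || !u) && w
= !u && w

!u && w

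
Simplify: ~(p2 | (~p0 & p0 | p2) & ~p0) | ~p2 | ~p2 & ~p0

~p2

~(p2 | (~p0 & p0 | p2) & ~p0) | ~p2 | ~p2 & ~p0
= ~(p2 | p2 & ~p0) | ~p2 | ~p2 & ~p0   [complement / identity]
= ~p2 | ~p2 | ~p2 & ~p0   [absorption]
= ~p2 | ~p2   [absorption]
= ~p2   [idempotence]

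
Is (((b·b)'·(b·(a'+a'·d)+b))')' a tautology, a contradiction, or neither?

contradiction

(((b·b)'·(b·(a'+a'·d)+b))')'
= (((b·b)'·(b·a'+b))')'   (absorption)
= ((b'·(b·a'+b))')'   (idempotence)
= b'·(b·a'+b)   (double negation)
= b'·b   (absorption)
= 0   (complement)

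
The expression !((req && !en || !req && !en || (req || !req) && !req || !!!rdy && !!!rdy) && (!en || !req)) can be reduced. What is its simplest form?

!((req && !en || !req && !en || (req || !req) && !req || !!!rdy && !!!rdy) && (!en || !req))
= !((req && !en || !req && !en || !req || !!!rdy && !!!rdy) && (!en || !req))   — complement / identity
= !((!en || !req || !!!rdy && !!!rdy) && (!en || !req))   — distribution
= !((!en || !req || !!!rdy) && (!en || !req))   — idempotence
= !((!en || !req || !rdy) && (!en || !req))   — double negation
= !(!en || !req)   — absorption
= en && req   — De Morgan

en && req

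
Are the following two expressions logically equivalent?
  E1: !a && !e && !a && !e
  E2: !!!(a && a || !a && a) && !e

Yes

E1: !a && !e && !a && !e
    = !a && !e   [idempotence]
E2: !!!(a && a || !a && a) && !e
    = !!!a && !e   [distribution]
    = !a && !e   [double negation]
Both reduce to !a && !e, so they are equivalent.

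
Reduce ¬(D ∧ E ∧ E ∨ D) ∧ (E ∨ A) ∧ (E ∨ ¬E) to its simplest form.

¬D ∧ (E ∨ A)

¬(D ∧ E ∧ E ∨ D) ∧ (E ∨ A) ∧ (E ∨ ¬E)
= ¬(D ∧ E ∧ E ∨ D) ∧ (E ∨ A)   (complement / identity)
= ¬(D ∧ E ∨ D) ∧ (E ∨ A)   (idempotence)
= ¬D ∧ (E ∨ A)   (absorption)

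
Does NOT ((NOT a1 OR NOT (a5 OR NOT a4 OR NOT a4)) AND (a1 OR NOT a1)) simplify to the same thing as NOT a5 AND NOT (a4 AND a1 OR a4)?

E1: NOT ((NOT a1 OR NOT (a5 OR NOT a4 OR NOT a4)) AND (a1 OR NOT a1))
    = NOT (NOT a1 OR NOT (a5 OR NOT a4 OR NOT a4))
    = a1 AND (a5 OR NOT a4 OR NOT a4)
    = a1 AND (a5 OR NOT a4)
E2: NOT a5 AND NOT (a4 AND a1 OR a4)
    = NOT a5 AND NOT a4
These differ: at a1=0, a4=0, a5=0, E1 = 0 but E2 = 1.

No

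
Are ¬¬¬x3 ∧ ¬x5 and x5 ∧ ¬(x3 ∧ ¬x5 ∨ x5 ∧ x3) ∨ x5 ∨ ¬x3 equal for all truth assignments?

E1: ¬¬¬x3 ∧ ¬x5
    = ¬x3 ∧ ¬x5   [double negation]
E2: x5 ∧ ¬(x3 ∧ ¬x5 ∨ x5 ∧ x3) ∨ x5 ∨ ¬x3
    = x5 ∧ ¬x3 ∨ x5 ∨ ¬x3   [distribution]
    = x5 ∨ ¬x3   [absorption]
These differ: at x3=0, x5=1, E1 = 0 but E2 = 1.

No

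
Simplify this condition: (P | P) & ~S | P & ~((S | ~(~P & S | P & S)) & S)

(P | P) & ~S | P & ~((S | ~(~P & S | P & S)) & S)
= (P | P) & ~S | P & ~((S | ~S) & S)
= P & ~S | P & ~((S | ~S) & S)
= P & ~S | P & ~S
= P & ~S

P & ~S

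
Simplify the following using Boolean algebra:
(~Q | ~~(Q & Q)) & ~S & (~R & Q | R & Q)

~S & Q

(~Q | ~~(Q & Q)) & ~S & (~R & Q | R & Q)
= (~Q | ~~Q) & ~S & (~R & Q | R & Q)   (idempotence)
= (~Q | ~~Q) & ~S & Q & (~R | R)   (distribution)
= (~Q | ~~Q) & ~S & Q   (complement / identity)
= (~Q | Q) & ~S & Q   (double negation)
= ~S & Q   (complement / identity)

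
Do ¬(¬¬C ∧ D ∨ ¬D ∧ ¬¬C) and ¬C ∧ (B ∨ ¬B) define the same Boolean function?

E1: ¬(¬¬C ∧ D ∨ ¬D ∧ ¬¬C)
    = ¬¬¬C
    = ¬C
E2: ¬C ∧ (B ∨ ¬B)
    = ¬C
Both reduce to ¬C, so they are equivalent.

Yes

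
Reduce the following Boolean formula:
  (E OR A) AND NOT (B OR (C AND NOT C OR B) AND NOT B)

(E OR A) AND NOT (B OR (C AND NOT C OR B) AND NOT B)
= (E OR A) AND NOT (B OR B AND NOT B)
= (E OR A) AND NOT B

(E OR A) AND NOT B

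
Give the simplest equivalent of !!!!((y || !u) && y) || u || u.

y || u

!!!!((y || !u) && y) || u || u
= !!!!((y || !u) && y) || u   (idempotence)
= !!((y || !u) && y) || u   (double negation)
= !!y || u   (absorption)
= y || u   (double negation)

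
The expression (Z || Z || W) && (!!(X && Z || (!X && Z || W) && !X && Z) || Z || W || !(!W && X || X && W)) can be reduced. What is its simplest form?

(Z || Z || W) && (!!(X && Z || (!X && Z || W) && !X && Z) || Z || W || !(!W && X || X && W))
= (Z || Z || W) && (!!(X && Z || !X && Z) || Z || W || !(!W && X || X && W))   (absorption)
= (Z || Z || W) && (!!Z || Z || W || !(!W && X || X && W))   (distribution)
= (Z || Z || W) && (!!Z || Z || W || !X)   (distribution)
= (Z || Z || W) && (Z || Z || W || !X)   (double negation)
= Z || Z || W   (absorption)
= Z || W   (idempotence)

Z || W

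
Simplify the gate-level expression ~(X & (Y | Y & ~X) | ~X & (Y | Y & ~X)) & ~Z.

~Y & ~Z

~(X & (Y | Y & ~X) | ~X & (Y | Y & ~X)) & ~Z
= ~(Y | Y & ~X) & ~Z
= ~Y & ~Z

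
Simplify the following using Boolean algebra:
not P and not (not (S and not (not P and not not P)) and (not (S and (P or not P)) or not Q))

not P and S

not P and not (not (S and not (not P and not not P)) and (not (S and (P or not P)) or not Q))
= not P and not (not (S and (P or not P)) and (not (S and (P or not P)) or not Q))
= not P and not not (S and (P or not P))
= not P and not not S
= not P and S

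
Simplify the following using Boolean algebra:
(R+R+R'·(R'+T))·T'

(R+R+R'·(R'+T))·T'
= (R+R'·(R'+T))·T'   [idempotence]
= (R+R')·T'   [absorption]
= T'   [complement / identity]

T'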